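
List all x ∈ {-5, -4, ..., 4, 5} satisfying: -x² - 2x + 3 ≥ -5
Holds for: {-4, -3, -2, -1, 0, 1, 2}
Fails for: {-5, 3, 4, 5}

Answer: {-4, -3, -2, -1, 0, 1, 2}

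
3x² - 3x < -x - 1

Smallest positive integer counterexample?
Testing positive integers:
x = 1: LHS = 3·1² - 3·1 = 0, RHS = -1 - 1 = -2; 0 < -2 — FAILS  ← smallest positive counterexample

Answer: x = 1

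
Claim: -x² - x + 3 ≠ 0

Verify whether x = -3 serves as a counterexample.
Substitute x = -3 into the relation:
x = -3: LHS = -(-3)² - (-3) + 3 = -3; -3 ≠ 0 — holds

The relation holds at x = -3, so it is not a counterexample.

Answer: No, x = -3 is not a counterexample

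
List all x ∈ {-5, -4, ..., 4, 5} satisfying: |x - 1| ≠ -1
An absolute value is never negative, so the left side is ≥ 0 for every x, while the right side is -1. Tightest case in [-5, 5] is x = 1:
x = 1: LHS = |1 - 1| = |0| = 0; 0 ≠ -1 — holds
Hence LHS − RHS is never 0, i.e. the two sides are never equal, so the relation holds for every integer in [-5, 5].

Answer: All integers in [-5, 5]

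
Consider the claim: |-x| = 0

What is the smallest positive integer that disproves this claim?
Testing positive integers:
x = 1: LHS = |-1| = 1; 1 = 0 — FAILS  ← smallest positive counterexample

Answer: x = 1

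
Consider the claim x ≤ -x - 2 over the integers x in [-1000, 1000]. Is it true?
The claim fails at x = 0:
x = 0: RHS = -0 - 2 = -2; 0 ≤ -2 — FAILS

Because a single integer refutes it, the statement is false.

Answer: False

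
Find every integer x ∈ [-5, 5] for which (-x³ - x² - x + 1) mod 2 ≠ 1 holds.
Holds for: {-5, -3, -1, 1, 3, 5}
Fails for: {-4, -2, 0, 2, 4}

Answer: {-5, -3, -1, 1, 3, 5}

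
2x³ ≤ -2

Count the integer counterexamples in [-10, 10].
Counterexamples in [-10, 10]: {0, 1, 2, 3, 4, 5, 6, 7, 8, 9, 10}.

Counting them gives 11 values.

Answer: 11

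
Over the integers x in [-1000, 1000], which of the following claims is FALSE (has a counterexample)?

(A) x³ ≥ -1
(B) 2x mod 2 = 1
(A) x = -2: LHS = (-2)³ = -8; -8 ≥ -1 — FAILS
(B) x = 0: LHS = (2·0) mod 2 = 0 mod 2 = 0; 0 = 1 — FAILS

Answer: Both A and B are false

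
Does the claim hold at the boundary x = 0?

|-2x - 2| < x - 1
x = 0: LHS = |-2·0 - 2| = |-2| = 2, RHS = 0 - 1 = -1; 2 < -1 — FAILS

The relation fails at x = 0, so x = 0 is a counterexample.

Answer: No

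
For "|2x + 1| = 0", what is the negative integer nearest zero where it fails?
Testing negative integers from -1 downward:
x = -1: LHS = |2·(-1) + 1| = |-1| = 1; 1 = 0 — FAILS  ← closest negative counterexample to 0

Answer: x = -1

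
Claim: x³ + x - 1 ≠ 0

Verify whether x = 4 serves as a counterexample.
Substitute x = 4 into the relation:
x = 4: LHS = 4³ + 4 - 1 = 67; 67 ≠ 0 — holds

The relation holds at x = 4, so it is not a counterexample.

Answer: No, x = 4 is not a counterexample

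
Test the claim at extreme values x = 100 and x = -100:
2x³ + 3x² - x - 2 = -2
x = 100: LHS = 2·100³ + 3·100² - 100 - 2 = 2029898; 2029898 = -2 — FAILS
x = -100: LHS = 2·(-100)³ + 3·(-100)² - (-100) - 2 = -1969902; -1969902 = -2 — FAILS

Answer: No, fails for both x = 100 and x = -100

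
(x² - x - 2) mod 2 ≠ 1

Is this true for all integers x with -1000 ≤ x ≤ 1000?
For a polynomial with integer coefficients, its value mod 2 depends only on x mod 2, so it suffices to check one representative of each residue class, x = 0, 1:
x = 0: LHS = (0² - 0 - 2) mod 2 = (-2) mod 2 = 0; 0 ≠ 1 — holds
x = 1: LHS = (1² - 1 - 2) mod 2 = (-2) mod 2 = 0; 0 ≠ 1 — holds
The relation holds in every residue class, so the relation holds for every integer in [-1000, 1000].

No counterexample exists.

Answer: True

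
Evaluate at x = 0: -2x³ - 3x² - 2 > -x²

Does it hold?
x = 0: LHS = -2·0³ - 3·0² - 2 = -2, RHS = -0² = 0; -2 > 0 — FAILS

The relation fails at x = 0, so x = 0 is a counterexample.

Answer: No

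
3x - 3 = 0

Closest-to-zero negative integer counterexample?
Testing negative integers from -1 downward:
x = -1: LHS = 3·(-1) - 3 = -6; -6 = 0 — FAILS  ← closest negative counterexample to 0

Answer: x = -1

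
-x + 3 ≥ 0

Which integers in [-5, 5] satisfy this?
Holds for: {-5, -4, -3, -2, -1, 0, 1, 2, 3}
Fails for: {4, 5}

Answer: {-5, -4, -3, -2, -1, 0, 1, 2, 3}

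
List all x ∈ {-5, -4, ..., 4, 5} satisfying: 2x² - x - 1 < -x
Holds for: {0}
Fails for: {-5, -4, -3, -2, -1, 1, 2, 3, 4, 5}

Answer: {0}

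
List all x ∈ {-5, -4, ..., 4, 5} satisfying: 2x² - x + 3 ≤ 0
Over all integers in [-5, 5], LHS − RHS is smallest at x = 0, where it equals 3:
x = 0: LHS = 2·0² - 0 + 3 = 3; 3 ≤ 0 — FAILS
At the ends of the range:
x = -5: LHS = 2·(-5)² - (-5) + 3 = 58; 58 ≤ 0 — FAILS
x = 5: LHS = 2·5² - 5 + 3 = 48; 48 ≤ 0 — FAILS
Hence LHS − RHS is never zero or negative, i.e. LHS > RHS throughout, so the claimed relation (≤) fails for every integer in [-5, 5].

Answer: None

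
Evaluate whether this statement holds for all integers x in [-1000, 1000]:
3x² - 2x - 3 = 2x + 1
The claim fails at x = 0:
x = 0: LHS = 3·0² - 2·0 - 3 = -3, RHS = 2·0 + 1 = 1; -3 = 1 — FAILS

Because a single integer refutes it, the statement is false.

Answer: False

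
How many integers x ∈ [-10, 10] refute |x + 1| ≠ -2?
An absolute value is never negative, so the left side is ≥ 0 for every x, while the right side is -2. Tightest case in [-10, 10] is x = -1:
x = -1: LHS = |(-1) + 1| = |0| = 0; 0 ≠ -2 — holds
Hence LHS − RHS is never 0, i.e. the two sides are never equal, so the relation holds for every integer in [-10, 10].

No counterexample appears in that range.

Answer: 0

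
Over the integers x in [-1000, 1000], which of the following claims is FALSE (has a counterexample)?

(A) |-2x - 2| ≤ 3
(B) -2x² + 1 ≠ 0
(A) x = 1: LHS = |-2·1 - 2| = |-4| = 4; 4 ≤ 3 — FAILS

(B) Track d = LHS − RHS over the integers in [-1000, 1000]. Equality would need d = 0, but d changes sign only between consecutive integers, jumping over 0:
x = -1: LHS = -2·(-1)² + 1 = -1; -1 ≠ 0 — holds  (d = -1)
x = 0: LHS = -2·0² + 1 = 1; 1 ≠ 0 — holds  (d = 1)
x = 0: LHS = -2·0² + 1 = 1; 1 ≠ 0 — holds  (d = 1)
x = 1: LHS = -2·1² + 1 = -1; -1 ≠ 0 — holds  (d = -1)
Away from these crossings d keeps a constant sign, and checking every integer in [-1000, 1000] confirms d ≠ 0 throughout. Hence the two sides are never equal, so the relation holds for every integer in [-1000, 1000].

Only (A) has a counterexample.

Answer: A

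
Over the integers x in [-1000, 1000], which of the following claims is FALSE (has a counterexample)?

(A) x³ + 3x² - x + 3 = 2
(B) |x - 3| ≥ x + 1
(A) x = 0: LHS = 0³ + 3·0² - 0 + 3 = 3; 3 = 2 — FAILS
(B) x = 2: LHS = |2 - 3| = |-1| = 1, RHS = 2 + 1 = 3; 1 ≥ 3 — FAILS

Answer: Both A and B are false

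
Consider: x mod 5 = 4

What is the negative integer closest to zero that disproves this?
Testing negative integers from -1 downward:
x = -1: LHS = (-1) mod 5 = 4; 4 = 4 — holds
x = -2: LHS = (-2) mod 5 = 3; 3 = 4 — FAILS  ← closest negative counterexample to 0

Answer: x = -2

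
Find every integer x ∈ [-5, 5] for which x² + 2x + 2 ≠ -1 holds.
Over all integers in [-5, 5], LHS − RHS is always positive; it is smallest at x = -1, where it equals 2:
x = -1: LHS = (-1)² + 2·(-1) + 2 = 1; 1 ≠ -1 — holds
At the ends of the range:
x = -5: LHS = (-5)² + 2·(-5) + 2 = 17; 17 ≠ -1 — holds
x = 5: LHS = 5² + 2·5 + 2 = 37; 37 ≠ -1 — holds
Hence LHS − RHS is never 0, i.e. the two sides are never equal, so the relation holds for every integer in [-5, 5].

Answer: All integers in [-5, 5]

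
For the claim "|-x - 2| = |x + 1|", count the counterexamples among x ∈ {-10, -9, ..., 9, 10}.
Counterexamples in [-10, 10]: {-10, -9, -8, -7, -6, -5, -4, -3, -2, -1, 0, 1, 2, 3, 4, 5, 6, 7, 8, 9, 10}.

Counting them gives 21 values.

Answer: 21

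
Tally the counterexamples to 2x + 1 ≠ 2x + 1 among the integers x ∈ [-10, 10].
Counterexamples in [-10, 10]: {-10, -9, -8, -7, -6, -5, -4, -3, -2, -1, 0, 1, 2, 3, 4, 5, 6, 7, 8, 9, 10}.

Counting them gives 21 values.

Answer: 21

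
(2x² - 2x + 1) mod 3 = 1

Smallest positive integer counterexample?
Testing positive integers:
x = 1: LHS = (2·1² - 2·1 + 1) mod 3 = 1 mod 3 = 1; 1 = 1 — holds
x = 2: LHS = (2·2² - 2·2 + 1) mod 3 = 5 mod 3 = 2; 2 = 1 — FAILS  ← smallest positive counterexample

Answer: x = 2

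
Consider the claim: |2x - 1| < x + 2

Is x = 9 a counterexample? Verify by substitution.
Substitute x = 9 into the relation:
x = 9: LHS = |2·9 - 1| = |17| = 17, RHS = 9 + 2 = 11; 17 < 11 — FAILS

Since the claim fails at x = 9, this value is a counterexample.

Answer: Yes, x = 9 is a counterexample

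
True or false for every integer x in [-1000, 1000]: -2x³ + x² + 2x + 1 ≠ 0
Track d = LHS − RHS over the integers in [-1000, 1000]. Equality would need d = 0, but d changes sign only between consecutive integers, jumping over 0:
x = 1: LHS = -2·1³ + 1² + 2·1 + 1 = 2; 2 ≠ 0 — holds  (d = 2)
x = 2: LHS = -2·2³ + 2² + 2·2 + 1 = -7; -7 ≠ 0 — holds  (d = -7)
Away from these crossings d keeps a constant sign, and checking every integer in [-1000, 1000] confirms d ≠ 0 throughout. Hence the two sides are never equal, so the relation holds for every integer in [-1000, 1000].

No counterexample exists.

Answer: True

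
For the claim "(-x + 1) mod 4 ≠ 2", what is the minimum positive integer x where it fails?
Testing positive integers:
x = 1: LHS = (-1 + 1) mod 4 = 0 mod 4 = 0; 0 ≠ 2 — holds
x = 2: LHS = (-2 + 1) mod 4 = (-1) mod 4 = 3; 3 ≠ 2 — holds
x = 3: LHS = (-3 + 1) mod 4 = (-2) mod 4 = 2; 2 ≠ 2 — FAILS  ← smallest positive counterexample

Answer: x = 3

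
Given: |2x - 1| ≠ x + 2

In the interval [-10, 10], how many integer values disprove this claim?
Counterexamples in [-10, 10]: {3}.

Counting them gives 1 values.

Answer: 1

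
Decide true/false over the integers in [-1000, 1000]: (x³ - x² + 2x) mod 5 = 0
The claim fails at x = 1:
x = 1: LHS = (1³ - 1² + 2·1) mod 5 = 2 mod 5 = 2; 2 = 0 — FAILS

Because a single integer refutes it, the statement is false.

Answer: False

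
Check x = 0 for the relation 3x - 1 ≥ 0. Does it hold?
x = 0: LHS = 3·0 - 1 = -1; -1 ≥ 0 — FAILS

The relation fails at x = 0, so x = 0 is a counterexample.

Answer: No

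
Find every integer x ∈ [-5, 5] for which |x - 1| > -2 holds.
An absolute value is never negative, so the left side is ≥ 0 for every x, while the right side is -2. Tightest case in [-5, 5] is x = 1:
x = 1: LHS = |1 - 1| = |0| = 0; 0 > -2 — holds
Hence LHS − RHS is never zero or negative, i.e. LHS > RHS throughout, so the relation holds for every integer in [-5, 5].

Answer: All integers in [-5, 5]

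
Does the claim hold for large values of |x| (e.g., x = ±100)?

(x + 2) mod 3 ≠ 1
x = 100: LHS = (100 + 2) mod 3 = 102 mod 3 = 0; 0 ≠ 1 — holds
x = -100: LHS = ((-100) + 2) mod 3 = (-98) mod 3 = 1; 1 ≠ 1 — FAILS

Answer: Partially: holds for x = 100, fails for x = -100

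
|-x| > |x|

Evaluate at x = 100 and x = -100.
x = 100: LHS = |-100| = 100, RHS = |100| = 100; 100 > 100 — FAILS
x = -100: LHS = |-(-100)| = |100| = 100, RHS = |-100| = 100; 100 > 100 — FAILS

Answer: No, fails for both x = 100 and x = -100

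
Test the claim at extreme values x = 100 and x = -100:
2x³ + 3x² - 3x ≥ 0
x = 100: LHS = 2·100³ + 3·100² - 3·100 = 2029700; 2029700 ≥ 0 — holds
x = -100: LHS = 2·(-100)³ + 3·(-100)² - 3·(-100) = -1969700; -1969700 ≥ 0 — FAILS

Answer: Partially: holds for x = 100, fails for x = -100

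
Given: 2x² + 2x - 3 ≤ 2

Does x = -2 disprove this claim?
Substitute x = -2 into the relation:
x = -2: LHS = 2·(-2)² + 2·(-2) - 3 = 1; 1 ≤ 2 — holds

The claim holds here, so x = -2 is not a counterexample. (A counterexample exists elsewhere, e.g. x = 2.)

Answer: No, x = -2 is not a counterexample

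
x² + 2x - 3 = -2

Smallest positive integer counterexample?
Testing positive integers:
x = 1: LHS = 1² + 2·1 - 3 = 0; 0 = -2 — FAILS  ← smallest positive counterexample

Answer: x = 1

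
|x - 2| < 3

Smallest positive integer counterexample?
Testing positive integers:
x = 1: LHS = |1 - 2| = |-1| = 1; 1 < 3 — holds
x = 2: LHS = |2 - 2| = |0| = 0; 0 < 3 — holds
x = 3: LHS = |3 - 2| = |1| = 1; 1 < 3 — holds
x = 4: LHS = |4 - 2| = |2| = 2; 2 < 3 — holds
x = 5: LHS = |5 - 2| = |3| = 3; 3 < 3 — FAILS  ← smallest positive counterexample

Answer: x = 5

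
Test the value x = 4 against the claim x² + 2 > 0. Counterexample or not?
Substitute x = 4 into the relation:
x = 4: LHS = 4² + 2 = 18; 18 > 0 — holds

The relation holds at x = 4, so it is not a counterexample.

Answer: No, x = 4 is not a counterexample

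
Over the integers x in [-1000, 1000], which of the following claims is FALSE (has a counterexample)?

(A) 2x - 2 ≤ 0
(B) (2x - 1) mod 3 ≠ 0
(A) x = 2: LHS = 2·2 - 2 = 2; 2 ≤ 0 — FAILS
(B) x = -1: LHS = (2·(-1) - 1) mod 3 = (-3) mod 3 = 0; 0 ≠ 0 — FAILS

Answer: Both A and B are false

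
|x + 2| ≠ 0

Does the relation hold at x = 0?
x = 0: LHS = |0 + 2| = |2| = 2; 2 ≠ 0 — holds

The relation is satisfied at x = 0.

Answer: Yes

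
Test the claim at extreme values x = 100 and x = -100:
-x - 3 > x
x = 100: LHS = -100 - 3 = -103; -103 > 100 — FAILS
x = -100: LHS = -(-100) - 3 = 97; 97 > -100 — holds

Answer: Partially: fails for x = 100, holds for x = -100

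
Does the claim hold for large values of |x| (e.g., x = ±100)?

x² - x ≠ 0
x = 100: LHS = 100² - 100 = 9900; 9900 ≠ 0 — holds
x = -100: LHS = (-100)² - (-100) = 10100; 10100 ≠ 0 — holds

Answer: Yes, holds for both x = 100 and x = -100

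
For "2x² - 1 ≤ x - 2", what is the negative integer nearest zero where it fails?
Testing negative integers from -1 downward:
x = -1: LHS = 2·(-1)² - 1 = 1, RHS = (-1) - 2 = -3; 1 ≤ -3 — FAILS  ← closest negative counterexample to 0

Answer: x = -1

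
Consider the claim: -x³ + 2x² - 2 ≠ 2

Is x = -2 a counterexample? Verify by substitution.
Substitute x = -2 into the relation:
x = -2: LHS = -(-2)³ + 2·(-2)² - 2 = 14; 14 ≠ 2 — holds

The relation holds at x = -2, so it is not a counterexample.

Answer: No, x = -2 is not a counterexample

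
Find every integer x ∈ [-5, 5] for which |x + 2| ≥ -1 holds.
An absolute value is never negative, so the left side is ≥ 0 for every x, while the right side is -1. Tightest case in [-5, 5] is x = -2:
x = -2: LHS = |(-2) + 2| = |0| = 0; 0 ≥ -1 — holds
Hence LHS − RHS is never negative, i.e. LHS ≥ RHS throughout, so the relation holds for every integer in [-5, 5].

Answer: All integers in [-5, 5]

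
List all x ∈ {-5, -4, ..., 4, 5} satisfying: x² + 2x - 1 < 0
Holds for: {-2, -1, 0}
Fails for: {-5, -4, -3, 1, 2, 3, 4, 5}

Answer: {-2, -1, 0}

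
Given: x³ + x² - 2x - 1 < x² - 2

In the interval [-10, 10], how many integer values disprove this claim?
Counterexamples in [-10, 10]: {-1, 0, 1, 2, 3, 4, 5, 6, 7, 8, 9, 10}.

Counting them gives 12 values.

Answer: 12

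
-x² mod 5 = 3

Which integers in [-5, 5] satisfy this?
For a polynomial with integer coefficients, its value mod 5 depends only on x mod 5, so it suffices to check one representative of each residue class, x = 0, 1, 2, 3, 4:
x = 0: LHS = (-0²) mod 5 = 0 mod 5 = 0; 0 = 3 — FAILS
x = 1: LHS = (-1²) mod 5 = (-1) mod 5 = 4; 4 = 3 — FAILS
x = 2: LHS = (-2²) mod 5 = (-4) mod 5 = 1; 1 = 3 — FAILS
x = 3: LHS = (-3²) mod 5 = (-9) mod 5 = 1; 1 = 3 — FAILS
x = 4: LHS = (-4²) mod 5 = (-16) mod 5 = 4; 4 = 3 — FAILS
The relation fails in every residue class, so the claimed relation (=) fails for every integer in [-5, 5].

Answer: None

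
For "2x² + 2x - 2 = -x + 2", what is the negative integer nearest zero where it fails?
Testing negative integers from -1 downward:
x = -1: LHS = 2·(-1)² + 2·(-1) - 2 = -2, RHS = -(-1) + 2 = 3; -2 = 3 — FAILS  ← closest negative counterexample to 0

Answer: x = -1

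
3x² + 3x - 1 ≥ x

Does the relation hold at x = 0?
x = 0: LHS = 3·0² + 3·0 - 1 = -1; -1 ≥ 0 — FAILS

The relation fails at x = 0, so x = 0 is a counterexample.

Answer: No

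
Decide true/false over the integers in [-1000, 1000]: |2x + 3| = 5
The claim fails at x = 0:
x = 0: LHS = |2·0 + 3| = |3| = 3; 3 = 5 — FAILS

Because a single integer refutes it, the statement is false.

Answer: False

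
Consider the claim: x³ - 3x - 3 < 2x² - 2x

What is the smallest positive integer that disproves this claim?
Testing positive integers:
x = 1: LHS = 1³ - 3·1 - 3 = -5, RHS = 2·1² - 2·1 = 0; -5 < 0 — holds
x = 2: LHS = 2³ - 3·2 - 3 = -1, RHS = 2·2² - 2·2 = 4; -1 < 4 — holds
x = 3: LHS = 3³ - 3·3 - 3 = 15, RHS = 2·3² - 2·3 = 12; 15 < 12 — FAILS  ← smallest positive counterexample

Answer: x = 3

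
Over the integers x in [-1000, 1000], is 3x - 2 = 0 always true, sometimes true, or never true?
Track d = LHS − RHS over the integers in [-1000, 1000]. Equality would need d = 0, but d changes sign only between consecutive integers, jumping over 0:
x = 0: LHS = 3·0 - 2 = -2; -2 = 0 — FAILS  (d = -2)
x = 1: LHS = 3·1 - 2 = 1; 1 = 0 — FAILS  (d = 1)
Away from these crossings d keeps a constant sign, and checking every integer in [-1000, 1000] confirms d ≠ 0 throughout. Hence the two sides are never equal, so the claimed relation (=) fails for every integer in [-1000, 1000].

No integer in the range satisfies it.

Answer: Never true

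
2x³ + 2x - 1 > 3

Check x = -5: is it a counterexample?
Substitute x = -5 into the relation:
x = -5: LHS = 2·(-5)³ + 2·(-5) - 1 = -261; -261 > 3 — FAILS

Since the claim fails at x = -5, this value is a counterexample.

Answer: Yes, x = -5 is a counterexample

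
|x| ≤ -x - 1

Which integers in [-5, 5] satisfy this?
Over all integers in [-5, 5], LHS − RHS is smallest at x = 0, where it equals 1:
x = 0: LHS = |0| = 0, RHS = -0 - 1 = -1; 0 ≤ -1 — FAILS
At the ends of the range:
x = -5: LHS = |-5| = 5, RHS = -(-5) - 1 = 4; 5 ≤ 4 — FAILS
x = 5: LHS = |5| = 5, RHS = -5 - 1 = -6; 5 ≤ -6 — FAILS
Hence LHS − RHS is never zero or negative, i.e. LHS > RHS throughout, so the claimed relation (≤) fails for every integer in [-5, 5].

Answer: None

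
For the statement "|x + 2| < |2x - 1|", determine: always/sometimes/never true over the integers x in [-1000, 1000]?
Holds at x = -1: LHS = |(-1) + 2| = |1| = 1, RHS = |2·(-1) - 1| = |-3| = 3; 1 < 3 — holds
Fails at x = 0: LHS = |0 + 2| = |2| = 2, RHS = |2·0 - 1| = |-1| = 1; 2 < 1 — FAILS
It is satisfied by some integers in the range but not all.

Answer: Sometimes true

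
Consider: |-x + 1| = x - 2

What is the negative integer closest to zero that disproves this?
Testing negative integers from -1 downward:
x = -1: LHS = |-(-1) + 1| = |2| = 2, RHS = (-1) - 2 = -3; 2 = -3 — FAILS  ← closest negative counterexample to 0

Answer: x = -1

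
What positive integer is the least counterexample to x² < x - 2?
Testing positive integers:
x = 1: LHS = 1² = 1, RHS = 1 - 2 = -1; 1 < -1 — FAILS  ← smallest positive counterexample

Answer: x = 1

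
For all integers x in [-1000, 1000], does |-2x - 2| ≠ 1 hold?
Track d = LHS − RHS over the integers in [-1000, 1000]. Equality would need d = 0, but d changes sign only between consecutive integers, jumping over 0:
x = -2: LHS = |-2·(-2) - 2| = |2| = 2; 2 ≠ 1 — holds  (d = 1)
x = -1: LHS = |-2·(-1) - 2| = |0| = 0; 0 ≠ 1 — holds  (d = -1)
x = -1: LHS = |-2·(-1) - 2| = |0| = 0; 0 ≠ 1 — holds  (d = -1)
x = 0: LHS = |-2·0 - 2| = |-2| = 2; 2 ≠ 1 — holds  (d = 1)
Away from these crossings d keeps a constant sign, and checking every integer in [-1000, 1000] confirms d ≠ 0 throughout. Hence the two sides are never equal, so the relation holds for every integer in [-1000, 1000].

No counterexample exists.

Answer: True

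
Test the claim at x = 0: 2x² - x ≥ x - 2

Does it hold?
x = 0: LHS = 2·0² - 0 = 0, RHS = 0 - 2 = -2; 0 ≥ -2 — holds

The relation is satisfied at x = 0.

Answer: Yes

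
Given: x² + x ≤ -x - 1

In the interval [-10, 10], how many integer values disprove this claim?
Counterexamples in [-10, 10]: {-10, -9, -8, -7, -6, -5, -4, -3, -2, 0, 1, 2, 3, 4, 5, 6, 7, 8, 9, 10}.

Counting them gives 20 values.

Answer: 20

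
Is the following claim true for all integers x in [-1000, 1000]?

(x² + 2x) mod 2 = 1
The claim fails at x = 0:
x = 0: LHS = (0² + 2·0) mod 2 = 0 mod 2 = 0; 0 = 1 — FAILS

Because a single integer refutes it, the statement is false.

Answer: False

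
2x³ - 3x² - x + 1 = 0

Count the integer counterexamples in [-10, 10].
Counterexamples in [-10, 10]: {-10, -9, -8, -7, -6, -5, -4, -3, -2, -1, 0, 1, 2, 3, 4, 5, 6, 7, 8, 9, 10}.

Counting them gives 21 values.

Answer: 21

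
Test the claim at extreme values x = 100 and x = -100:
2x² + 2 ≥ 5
x = 100: LHS = 2·100² + 2 = 20002; 20002 ≥ 5 — holds
x = -100: LHS = 2·(-100)² + 2 = 20002; 20002 ≥ 5 — holds

Answer: Yes, holds for both x = 100 and x = -100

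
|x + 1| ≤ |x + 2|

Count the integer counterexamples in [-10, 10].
Counterexamples in [-10, 10]: {-10, -9, -8, -7, -6, -5, -4, -3, -2}.

Counting them gives 9 values.

Answer: 9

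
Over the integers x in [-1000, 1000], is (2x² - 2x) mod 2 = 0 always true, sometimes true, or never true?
For a polynomial with integer coefficients, its value mod 2 depends only on x mod 2, so it suffices to check one representative of each residue class, x = 0, 1:
x = 0: LHS = (2·0² - 2·0) mod 2 = 0 mod 2 = 0; 0 = 0 — holds
x = 1: LHS = (2·1² - 2·1) mod 2 = 0 mod 2 = 0; 0 = 0 — holds
The relation holds in every residue class, so the relation holds for every integer in [-1000, 1000].

No counterexample exists.

Answer: Always true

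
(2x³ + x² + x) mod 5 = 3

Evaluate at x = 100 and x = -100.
x = 100: LHS = (2·100³ + 100² + 100) mod 5 = 2010100 mod 5 = 0; 0 = 3 — FAILS
x = -100: LHS = (2·(-100)³ + (-100)² + (-100)) mod 5 = (-1990100) mod 5 = 0; 0 = 3 — FAILS

Answer: No, fails for both x = 100 and x = -100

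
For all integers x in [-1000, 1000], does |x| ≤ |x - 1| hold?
The claim fails at x = 1:
x = 1: LHS = |1| = 1, RHS = |1 - 1| = |0| = 0; 1 ≤ 0 — FAILS

Because a single integer refutes it, the statement is false.

Answer: False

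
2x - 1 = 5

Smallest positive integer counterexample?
Testing positive integers:
x = 1: LHS = 2·1 - 1 = 1; 1 = 5 — FAILS  ← smallest positive counterexample

Answer: x = 1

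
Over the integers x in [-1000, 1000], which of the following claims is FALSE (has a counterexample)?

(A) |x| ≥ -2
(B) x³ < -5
(A) An absolute value is never negative, so the left side is ≥ 0 for every x, while the right side is -2. Tightest case in [-1000, 1000] is x = 0:
x = 0: LHS = |0| = 0; 0 ≥ -2 — holds
Hence LHS − RHS is never negative, i.e. LHS ≥ RHS throughout, so the relation holds for every integer in [-1000, 1000].

(B) x = 0: LHS = 0³ = 0; 0 < -5 — FAILS

Only (B) has a counterexample.

Answer: B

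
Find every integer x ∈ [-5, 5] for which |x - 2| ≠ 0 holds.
Holds for: {-5, -4, -3, -2, -1, 0, 1, 3, 4, 5}
Fails for: {2}

Answer: {-5, -4, -3, -2, -1, 0, 1, 3, 4, 5}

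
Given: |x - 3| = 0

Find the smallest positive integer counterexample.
Testing positive integers:
x = 1: LHS = |1 - 3| = |-2| = 2; 2 = 0 — FAILS  ← smallest positive counterexample

Answer: x = 1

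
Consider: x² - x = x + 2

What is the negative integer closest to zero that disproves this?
Testing negative integers from -1 downward:
x = -1: LHS = (-1)² - (-1) = 2, RHS = (-1) + 2 = 1; 2 = 1 — FAILS  ← closest negative counterexample to 0

Answer: x = -1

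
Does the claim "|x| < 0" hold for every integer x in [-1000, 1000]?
The claim fails at x = 0:
x = 0: LHS = |0| = 0; 0 < 0 — FAILS

Because a single integer refutes it, the statement is false.

Answer: False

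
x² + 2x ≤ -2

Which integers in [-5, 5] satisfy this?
Over all integers in [-5, 5], LHS − RHS is smallest at x = -1, where it equals 1:
x = -1: LHS = (-1)² + 2·(-1) = -1; -1 ≤ -2 — FAILS
At the ends of the range:
x = -5: LHS = (-5)² + 2·(-5) = 15; 15 ≤ -2 — FAILS
x = 5: LHS = 5² + 2·5 = 35; 35 ≤ -2 — FAILS
Hence LHS − RHS is never zero or negative, i.e. LHS > RHS throughout, so the claimed relation (≤) fails for every integer in [-5, 5].

Answer: None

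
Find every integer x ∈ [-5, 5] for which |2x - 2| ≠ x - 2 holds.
Over all integers in [-5, 5], LHS − RHS is always positive; it is smallest at x = 1, where it equals 1:
x = 1: LHS = |2·1 - 2| = |0| = 0, RHS = 1 - 2 = -1; 0 ≠ -1 — holds
At the ends of the range:
x = -5: LHS = |2·(-5) - 2| = |-12| = 12, RHS = (-5) - 2 = -7; 12 ≠ -7 — holds
x = 5: LHS = |2·5 - 2| = |8| = 8, RHS = 5 - 2 = 3; 8 ≠ 3 — holds
Hence LHS − RHS is never 0, i.e. the two sides are never equal, so the relation holds for every integer in [-5, 5].

Answer: All integers in [-5, 5]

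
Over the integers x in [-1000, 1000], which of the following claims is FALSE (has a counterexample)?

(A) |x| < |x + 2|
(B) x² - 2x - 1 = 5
(A) x = -1: LHS = |-1| = 1, RHS = |(-1) + 2| = |1| = 1; 1 < 1 — FAILS
(B) x = 0: LHS = 0² - 2·0 - 1 = -1; -1 = 5 — FAILS

Answer: Both A and B are false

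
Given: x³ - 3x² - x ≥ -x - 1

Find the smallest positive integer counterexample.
Testing positive integers:
x = 1: LHS = 1³ - 3·1² - 1 = -3, RHS = -1 - 1 = -2; -3 ≥ -2 — FAILS  ← smallest positive counterexample

Answer: x = 1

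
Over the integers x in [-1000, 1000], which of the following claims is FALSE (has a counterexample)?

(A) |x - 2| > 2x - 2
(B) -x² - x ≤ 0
(A) x = 2: LHS = |2 - 2| = |0| = 0, RHS = 2·2 - 2 = 2; 0 > 2 — FAILS

(B) Over all integers in [-1000, 1000], LHS − RHS is largest at x = 0, where it equals 0:
x = 0: LHS = -0² - 0 = 0; 0 ≤ 0 — holds
At the ends of the range:
x = -1000: LHS = -(-1000)² - (-1000) = -999000; -999000 ≤ 0 — holds
x = 1000: LHS = -1000² - 1000 = -1001000; -1001000 ≤ 0 — holds
Hence LHS − RHS is never positive, i.e. LHS ≤ RHS throughout, so the relation holds for every integer in [-1000, 1000].

Only (A) has a counterexample.

Answer: A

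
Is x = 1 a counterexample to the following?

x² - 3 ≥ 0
Substitute x = 1 into the relation:
x = 1: LHS = 1² - 3 = -2; -2 ≥ 0 — FAILS

Since the claim fails at x = 1, this value is a counterexample.

Answer: Yes, x = 1 is a counterexample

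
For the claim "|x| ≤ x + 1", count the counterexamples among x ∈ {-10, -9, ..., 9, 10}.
Counterexamples in [-10, 10]: {-10, -9, -8, -7, -6, -5, -4, -3, -2, -1}.

Counting them gives 10 values.

Answer: 10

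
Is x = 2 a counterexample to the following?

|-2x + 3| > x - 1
Substitute x = 2 into the relation:
x = 2: LHS = |-2·2 + 3| = |-1| = 1, RHS = 2 - 1 = 1; 1 > 1 — FAILS

Since the claim fails at x = 2, this value is a counterexample.

Answer: Yes, x = 2 is a counterexample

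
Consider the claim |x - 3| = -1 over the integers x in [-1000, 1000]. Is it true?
The claim fails at x = 0:
x = 0: LHS = |0 - 3| = |-3| = 3; 3 = -1 — FAILS

Because a single integer refutes it, the statement is false.

Answer: False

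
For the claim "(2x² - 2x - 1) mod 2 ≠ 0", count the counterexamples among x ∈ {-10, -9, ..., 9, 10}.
For a polynomial with integer coefficients, its value mod 2 depends only on x mod 2, so it suffices to check one representative of each residue class, x = 0, 1:
x = 0: LHS = (2·0² - 2·0 - 1) mod 2 = (-1) mod 2 = 1; 1 ≠ 0 — holds
x = 1: LHS = (2·1² - 2·1 - 1) mod 2 = (-1) mod 2 = 1; 1 ≠ 0 — holds
The relation holds in every residue class, so the relation holds for every integer in [-10, 10].

No counterexample appears in that range.

Answer: 0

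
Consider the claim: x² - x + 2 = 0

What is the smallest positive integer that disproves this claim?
Testing positive integers:
x = 1: LHS = 1² - 1 + 2 = 2; 2 = 0 — FAILS  ← smallest positive counterexample

Answer: x = 1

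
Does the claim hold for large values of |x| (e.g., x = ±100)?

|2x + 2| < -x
x = 100: LHS = |2·100 + 2| = |202| = 202; 202 < -100 — FAILS
x = -100: LHS = |2·(-100) + 2| = |-198| = 198, RHS = -(-100) = 100; 198 < 100 — FAILS

Answer: No, fails for both x = 100 and x = -100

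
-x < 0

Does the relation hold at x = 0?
x = 0: LHS = -0 = 0; 0 < 0 — FAILS

The relation fails at x = 0, so x = 0 is a counterexample.

Answer: No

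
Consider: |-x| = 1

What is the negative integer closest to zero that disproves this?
Testing negative integers from -1 downward:
x = -1: LHS = |-(-1)| = |1| = 1; 1 = 1 — holds
x = -2: LHS = |-(-2)| = |2| = 2; 2 = 1 — FAILS  ← closest negative counterexample to 0

Answer: x = -2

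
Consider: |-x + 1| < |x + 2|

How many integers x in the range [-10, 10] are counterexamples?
Counterexamples in [-10, 10]: {-10, -9, -8, -7, -6, -5, -4, -3, -2, -1}.

Counting them gives 10 values.

Answer: 10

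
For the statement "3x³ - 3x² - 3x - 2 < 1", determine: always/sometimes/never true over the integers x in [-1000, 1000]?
Holds at x = 0: LHS = 3·0³ - 3·0² - 3·0 - 2 = -2; -2 < 1 — holds
Fails at x = 2: LHS = 3·2³ - 3·2² - 3·2 - 2 = 4; 4 < 1 — FAILS
It is satisfied by some integers in the range but not all.

Answer: Sometimes true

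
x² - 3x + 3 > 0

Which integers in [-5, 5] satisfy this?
Over all integers in [-5, 5], LHS − RHS is smallest at x = 1, where it equals 1:
x = 1: LHS = 1² - 3·1 + 3 = 1; 1 > 0 — holds
At the ends of the range:
x = -5: LHS = (-5)² - 3·(-5) + 3 = 43; 43 > 0 — holds
x = 5: LHS = 5² - 3·5 + 3 = 13; 13 > 0 — holds
Hence LHS − RHS is never zero or negative, i.e. LHS > RHS throughout, so the relation holds for every integer in [-5, 5].

Answer: All integers in [-5, 5]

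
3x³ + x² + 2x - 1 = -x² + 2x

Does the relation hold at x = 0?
x = 0: LHS = 3·0³ + 0² + 2·0 - 1 = -1, RHS = -0² + 2·0 = 0; -1 = 0 — FAILS

The relation fails at x = 0, so x = 0 is a counterexample.

Answer: No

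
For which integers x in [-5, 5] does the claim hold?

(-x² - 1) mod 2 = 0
Holds for: {-5, -3, -1, 1, 3, 5}
Fails for: {-4, -2, 0, 2, 4}

Answer: {-5, -3, -1, 1, 3, 5}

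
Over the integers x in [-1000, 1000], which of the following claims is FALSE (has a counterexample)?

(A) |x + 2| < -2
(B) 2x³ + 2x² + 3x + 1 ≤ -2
(A) x = 0: LHS = |0 + 2| = |2| = 2; 2 < -2 — FAILS
(B) x = 0: LHS = 2·0³ + 2·0² + 3·0 + 1 = 1; 1 ≤ -2 — FAILS

Answer: Both A and B are false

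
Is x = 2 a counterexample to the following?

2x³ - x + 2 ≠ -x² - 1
Substitute x = 2 into the relation:
x = 2: LHS = 2·2³ - 2 + 2 = 16, RHS = -2² - 1 = -5; 16 ≠ -5 — holds

The relation holds at x = 2, so it is not a counterexample.

Answer: No, x = 2 is not a counterexample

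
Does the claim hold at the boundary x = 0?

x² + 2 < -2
x = 0: LHS = 0² + 2 = 2; 2 < -2 — FAILS

The relation fails at x = 0, so x = 0 is a counterexample.

Answer: No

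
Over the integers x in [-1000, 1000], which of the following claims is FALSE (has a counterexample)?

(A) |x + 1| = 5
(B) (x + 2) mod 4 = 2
(A) x = 0: LHS = |0 + 1| = |1| = 1; 1 = 5 — FAILS
(B) x = 1: LHS = (1 + 2) mod 4 = 3 mod 4 = 3; 3 = 2 — FAILS

Answer: Both A and B are false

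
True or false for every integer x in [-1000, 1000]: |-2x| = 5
The claim fails at x = 0:
x = 0: LHS = |-2·0| = |0| = 0; 0 = 5 — FAILS

Because a single integer refutes it, the statement is false.

Answer: False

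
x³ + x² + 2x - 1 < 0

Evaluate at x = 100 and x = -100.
x = 100: LHS = 100³ + 100² + 2·100 - 1 = 1010199; 1010199 < 0 — FAILS
x = -100: LHS = (-100)³ + (-100)² + 2·(-100) - 1 = -990201; -990201 < 0 — holds

Answer: Partially: fails for x = 100, holds for x = -100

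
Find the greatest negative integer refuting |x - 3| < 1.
Testing negative integers from -1 downward:
x = -1: LHS = |(-1) - 3| = |-4| = 4; 4 < 1 — FAILS  ← closest negative counterexample to 0

Answer: x = -1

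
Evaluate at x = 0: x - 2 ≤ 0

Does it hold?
x = 0: LHS = 0 - 2 = -2; -2 ≤ 0 — holds

The relation is satisfied at x = 0.

Answer: Yes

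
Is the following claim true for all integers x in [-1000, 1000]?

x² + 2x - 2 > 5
The claim fails at x = 0:
x = 0: LHS = 0² + 2·0 - 2 = -2; -2 > 5 — FAILS

Because a single integer refutes it, the statement is false.

Answer: False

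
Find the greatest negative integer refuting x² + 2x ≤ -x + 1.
Testing negative integers from -1 downward:
x = -1: LHS = (-1)² + 2·(-1) = -1, RHS = -(-1) + 1 = 2; -1 ≤ 2 — holds
x = -2: LHS = (-2)² + 2·(-2) = 0, RHS = -(-2) + 1 = 3; 0 ≤ 3 — holds
x = -3: LHS = (-3)² + 2·(-3) = 3, RHS = -(-3) + 1 = 4; 3 ≤ 4 — holds
x = -4: LHS = (-4)² + 2·(-4) = 8, RHS = -(-4) + 1 = 5; 8 ≤ 5 — FAILS  ← closest negative counterexample to 0

Answer: x = -4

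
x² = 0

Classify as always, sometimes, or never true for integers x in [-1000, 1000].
Holds at x = 0: LHS = 0² = 0; 0 = 0 — holds
Fails at x = 1: LHS = 1² = 1; 1 = 0 — FAILS
It is satisfied by some integers in the range but not all.

Answer: Sometimes true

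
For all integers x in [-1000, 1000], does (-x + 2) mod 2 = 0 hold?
The claim fails at x = 1:
x = 1: LHS = (-1 + 2) mod 2 = 1 mod 2 = 1; 1 = 0 — FAILS

Because a single integer refutes it, the statement is false.

Answer: False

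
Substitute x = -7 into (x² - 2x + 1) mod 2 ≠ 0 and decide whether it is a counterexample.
Substitute x = -7 into the relation:
x = -7: LHS = ((-7)² - 2·(-7) + 1) mod 2 = 64 mod 2 = 0; 0 ≠ 0 — FAILS

Since the claim fails at x = -7, this value is a counterexample.

Answer: Yes, x = -7 is a counterexample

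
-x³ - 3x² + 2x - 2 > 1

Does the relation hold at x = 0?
x = 0: LHS = -0³ - 3·0² + 2·0 - 2 = -2; -2 > 1 — FAILS

The relation fails at x = 0, so x = 0 is a counterexample.

Answer: No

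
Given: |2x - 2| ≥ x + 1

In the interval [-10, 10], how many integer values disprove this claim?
Counterexamples in [-10, 10]: {1, 2}.

Counting them gives 2 values.

Answer: 2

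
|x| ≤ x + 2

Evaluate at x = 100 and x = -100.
x = 100: LHS = |100| = 100, RHS = 100 + 2 = 102; 100 ≤ 102 — holds
x = -100: LHS = |-100| = 100, RHS = (-100) + 2 = -98; 100 ≤ -98 — FAILS

Answer: Partially: holds for x = 100, fails for x = -100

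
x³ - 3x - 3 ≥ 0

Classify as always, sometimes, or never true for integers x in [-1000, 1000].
Holds at x = 3: LHS = 3³ - 3·3 - 3 = 15; 15 ≥ 0 — holds
Fails at x = 0: LHS = 0³ - 3·0 - 3 = -3; -3 ≥ 0 — FAILS
It is satisfied by some integers in the range but not all.

Answer: Sometimes true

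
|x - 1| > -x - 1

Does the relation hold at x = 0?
x = 0: LHS = |0 - 1| = |-1| = 1, RHS = -0 - 1 = -1; 1 > -1 — holds

The relation is satisfied at x = 0.

Answer: Yes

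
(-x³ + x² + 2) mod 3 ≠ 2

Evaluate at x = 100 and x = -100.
x = 100: LHS = (-100³ + 100² + 2) mod 3 = (-989998) mod 3 = 2; 2 ≠ 2 — FAILS
x = -100: LHS = (-(-100)³ + (-100)² + 2) mod 3 = 1010002 mod 3 = 1; 1 ≠ 2 — holds

Answer: Partially: fails for x = 100, holds for x = -100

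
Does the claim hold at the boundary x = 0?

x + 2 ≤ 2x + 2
x = 0: LHS = 0 + 2 = 2, RHS = 2·0 + 2 = 2; 2 ≤ 2 — holds

The relation is satisfied at x = 0.

Answer: Yes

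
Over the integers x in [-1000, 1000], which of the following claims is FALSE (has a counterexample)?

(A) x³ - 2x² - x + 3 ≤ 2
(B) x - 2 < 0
(A) x = 0: LHS = 0³ - 2·0² - 0 + 3 = 3; 3 ≤ 2 — FAILS
(B) x = 2: LHS = 2 - 2 = 0; 0 < 0 — FAILS

Answer: Both A and B are false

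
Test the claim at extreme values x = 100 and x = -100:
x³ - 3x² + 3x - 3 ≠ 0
x = 100: LHS = 100³ - 3·100² + 3·100 - 3 = 970297; 970297 ≠ 0 — holds
x = -100: LHS = (-100)³ - 3·(-100)² + 3·(-100) - 3 = -1030303; -1030303 ≠ 0 — holds

Answer: Yes, holds for both x = 100 and x = -100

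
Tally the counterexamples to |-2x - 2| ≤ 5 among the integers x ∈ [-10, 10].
Counterexamples in [-10, 10]: {-10, -9, -8, -7, -6, -5, -4, 2, 3, 4, 5, 6, 7, 8, 9, 10}.

Counting them gives 16 values.

Answer: 16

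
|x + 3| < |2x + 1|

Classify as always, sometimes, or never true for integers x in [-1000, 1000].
Holds at x = -2: LHS = |(-2) + 3| = |1| = 1, RHS = |2·(-2) + 1| = |-3| = 3; 1 < 3 — holds
Fails at x = 0: LHS = |0 + 3| = |3| = 3, RHS = |2·0 + 1| = |1| = 1; 3 < 1 — FAILS
It is satisfied by some integers in the range but not all.

Answer: Sometimes true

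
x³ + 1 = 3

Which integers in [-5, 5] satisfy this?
Track d = LHS − RHS over the integers in [-5, 5]. Equality would need d = 0, but d changes sign only between consecutive integers, jumping over 0:
x = 1: LHS = 1³ + 1 = 2; 2 = 3 — FAILS  (d = -1)
x = 2: LHS = 2³ + 1 = 9; 9 = 3 — FAILS  (d = 6)
Away from these crossings d keeps a constant sign, and checking every integer in [-5, 5] confirms d ≠ 0 throughout. Hence the two sides are never equal, so the claimed relation (=) fails for every integer in [-5, 5].

Answer: None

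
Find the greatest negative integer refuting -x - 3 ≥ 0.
Testing negative integers from -1 downward:
x = -1: LHS = -(-1) - 3 = -2; -2 ≥ 0 — FAILS  ← closest negative counterexample to 0

Answer: x = -1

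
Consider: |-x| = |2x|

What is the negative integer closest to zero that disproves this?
Testing negative integers from -1 downward:
x = -1: LHS = |-(-1)| = |1| = 1, RHS = |2·(-1)| = |-2| = 2; 1 = 2 — FAILS  ← closest negative counterexample to 0

Answer: x = -1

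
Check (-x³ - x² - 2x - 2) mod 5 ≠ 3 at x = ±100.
x = 100: LHS = (-100³ - 100² - 2·100 - 2) mod 5 = (-1010202) mod 5 = 3; 3 ≠ 3 — FAILS
x = -100: LHS = (-(-100)³ - (-100)² - 2·(-100) - 2) mod 5 = 990198 mod 5 = 3; 3 ≠ 3 — FAILS

Answer: No, fails for both x = 100 and x = -100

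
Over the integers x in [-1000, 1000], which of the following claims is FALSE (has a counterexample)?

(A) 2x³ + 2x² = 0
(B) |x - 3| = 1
(A) x = 1: LHS = 2·1³ + 2·1² = 4; 4 = 0 — FAILS
(B) x = 0: LHS = |0 - 3| = |-3| = 3; 3 = 1 — FAILS

Answer: Both A and B are false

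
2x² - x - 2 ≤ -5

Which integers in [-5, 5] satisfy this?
Over all integers in [-5, 5], LHS − RHS is smallest at x = 0, where it equals 3:
x = 0: LHS = 2·0² - 0 - 2 = -2; -2 ≤ -5 — FAILS
At the ends of the range:
x = -5: LHS = 2·(-5)² - (-5) - 2 = 53; 53 ≤ -5 — FAILS
x = 5: LHS = 2·5² - 5 - 2 = 43; 43 ≤ -5 — FAILS
Hence LHS − RHS is never zero or negative, i.e. LHS > RHS throughout, so the claimed relation (≤) fails for every integer in [-5, 5].

Answer: None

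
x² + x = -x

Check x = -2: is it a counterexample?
Substitute x = -2 into the relation:
x = -2: LHS = (-2)² + (-2) = 2, RHS = -(-2) = 2; 2 = 2 — holds

The claim holds here, so x = -2 is not a counterexample. (A counterexample exists elsewhere, e.g. x = 1.)

Answer: No, x = -2 is not a counterexample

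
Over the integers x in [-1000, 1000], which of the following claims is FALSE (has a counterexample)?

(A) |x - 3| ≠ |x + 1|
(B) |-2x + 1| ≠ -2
(A) x = 1: LHS = |1 - 3| = |-2| = 2, RHS = |1 + 1| = |2| = 2; 2 ≠ 2 — FAILS

(B) An absolute value is never negative, so the left side is ≥ 0 for every x, while the right side is -2. Tightest case in [-1000, 1000] is x = 0:
x = 0: LHS = |-2·0 + 1| = |1| = 1; 1 ≠ -2 — holds
Hence LHS − RHS is never 0, i.e. the two sides are never equal, so the relation holds for every integer in [-1000, 1000].

Only (A) has a counterexample.

Answer: A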